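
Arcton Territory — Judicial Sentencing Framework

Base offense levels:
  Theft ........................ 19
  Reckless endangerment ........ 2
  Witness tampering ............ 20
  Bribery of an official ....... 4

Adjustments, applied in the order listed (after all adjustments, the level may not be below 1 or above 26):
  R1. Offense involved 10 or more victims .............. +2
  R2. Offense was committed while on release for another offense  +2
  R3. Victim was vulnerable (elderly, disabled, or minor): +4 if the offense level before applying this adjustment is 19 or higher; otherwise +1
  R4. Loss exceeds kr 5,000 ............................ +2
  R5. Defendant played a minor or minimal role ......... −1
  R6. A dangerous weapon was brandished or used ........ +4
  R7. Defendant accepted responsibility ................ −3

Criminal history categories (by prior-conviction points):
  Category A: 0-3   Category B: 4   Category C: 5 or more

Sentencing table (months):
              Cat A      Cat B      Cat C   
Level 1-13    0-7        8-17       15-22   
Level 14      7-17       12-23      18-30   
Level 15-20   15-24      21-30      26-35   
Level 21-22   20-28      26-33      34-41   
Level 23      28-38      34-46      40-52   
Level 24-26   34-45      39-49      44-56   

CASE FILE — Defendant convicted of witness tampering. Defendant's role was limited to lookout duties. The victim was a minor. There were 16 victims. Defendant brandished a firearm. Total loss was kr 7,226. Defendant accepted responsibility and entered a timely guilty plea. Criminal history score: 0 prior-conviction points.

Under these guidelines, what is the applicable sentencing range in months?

Base offense level for witness tampering: 20.
R1 applies: 20 + 2 = 22.
R2 does not apply.
R3 applies (level before this adjustment is 22 ≥ 19, so +4): 22 + 4 = 26.
R4 applies: 26 + 2 = 28.
R5 applies: 28 − 1 = 27.
R6 applies: 27 + 4 = 31.
R7 applies: 31 − 3 = 28.
Level 28 exceeds the maximum of 26; capped at 26.
Final offense level: 26.
Criminal history: 0 prior points → Category A (0-3).
Level 26 falls in the 24-26 band.
Grid: Level 24-26 × Category A = 34-45 months.

34-45 months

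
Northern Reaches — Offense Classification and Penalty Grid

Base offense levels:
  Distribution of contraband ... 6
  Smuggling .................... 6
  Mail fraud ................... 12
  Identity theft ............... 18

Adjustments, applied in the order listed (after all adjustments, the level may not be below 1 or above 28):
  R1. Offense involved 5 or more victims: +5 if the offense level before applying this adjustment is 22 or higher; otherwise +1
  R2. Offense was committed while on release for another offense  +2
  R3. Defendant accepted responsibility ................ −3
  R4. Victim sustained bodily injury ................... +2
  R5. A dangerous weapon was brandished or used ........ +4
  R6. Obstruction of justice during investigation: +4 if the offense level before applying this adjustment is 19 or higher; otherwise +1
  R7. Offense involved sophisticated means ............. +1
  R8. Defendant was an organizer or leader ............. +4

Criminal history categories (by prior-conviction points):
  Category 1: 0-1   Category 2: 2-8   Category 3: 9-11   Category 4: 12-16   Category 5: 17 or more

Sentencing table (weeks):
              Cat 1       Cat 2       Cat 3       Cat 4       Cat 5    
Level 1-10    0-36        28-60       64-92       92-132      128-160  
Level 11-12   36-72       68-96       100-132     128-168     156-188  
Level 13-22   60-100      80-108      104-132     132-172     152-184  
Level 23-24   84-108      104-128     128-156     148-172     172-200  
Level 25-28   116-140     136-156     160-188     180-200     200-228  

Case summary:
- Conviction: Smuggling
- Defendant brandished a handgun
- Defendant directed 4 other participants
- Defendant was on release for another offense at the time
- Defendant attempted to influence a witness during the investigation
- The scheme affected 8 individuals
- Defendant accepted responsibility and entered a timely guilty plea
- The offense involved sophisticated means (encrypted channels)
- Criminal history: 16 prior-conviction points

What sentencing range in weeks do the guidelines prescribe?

Base offense level for smuggling: 6.
R1 applies (level before this adjustment is 6 < 22, so +1): 6 + 1 = 7.
R2 applies: 7 + 2 = 9.
R3 applies: 9 − 3 = 6.
R4 does not apply.
R5 applies: 6 + 4 = 10.
R6 applies (level before this adjustment is 10 < 19, so +1): 10 + 1 = 11.
R7 applies: 11 + 1 = 12.
R8 applies: 12 + 4 = 16.
Final offense level: 16.
Criminal history: 16 prior points → Category 4 (12-16).
Level 16 falls in the 13-22 band.
Grid: Level 13-22 × Category 4 = 132-172 weeks.

132-172 weeks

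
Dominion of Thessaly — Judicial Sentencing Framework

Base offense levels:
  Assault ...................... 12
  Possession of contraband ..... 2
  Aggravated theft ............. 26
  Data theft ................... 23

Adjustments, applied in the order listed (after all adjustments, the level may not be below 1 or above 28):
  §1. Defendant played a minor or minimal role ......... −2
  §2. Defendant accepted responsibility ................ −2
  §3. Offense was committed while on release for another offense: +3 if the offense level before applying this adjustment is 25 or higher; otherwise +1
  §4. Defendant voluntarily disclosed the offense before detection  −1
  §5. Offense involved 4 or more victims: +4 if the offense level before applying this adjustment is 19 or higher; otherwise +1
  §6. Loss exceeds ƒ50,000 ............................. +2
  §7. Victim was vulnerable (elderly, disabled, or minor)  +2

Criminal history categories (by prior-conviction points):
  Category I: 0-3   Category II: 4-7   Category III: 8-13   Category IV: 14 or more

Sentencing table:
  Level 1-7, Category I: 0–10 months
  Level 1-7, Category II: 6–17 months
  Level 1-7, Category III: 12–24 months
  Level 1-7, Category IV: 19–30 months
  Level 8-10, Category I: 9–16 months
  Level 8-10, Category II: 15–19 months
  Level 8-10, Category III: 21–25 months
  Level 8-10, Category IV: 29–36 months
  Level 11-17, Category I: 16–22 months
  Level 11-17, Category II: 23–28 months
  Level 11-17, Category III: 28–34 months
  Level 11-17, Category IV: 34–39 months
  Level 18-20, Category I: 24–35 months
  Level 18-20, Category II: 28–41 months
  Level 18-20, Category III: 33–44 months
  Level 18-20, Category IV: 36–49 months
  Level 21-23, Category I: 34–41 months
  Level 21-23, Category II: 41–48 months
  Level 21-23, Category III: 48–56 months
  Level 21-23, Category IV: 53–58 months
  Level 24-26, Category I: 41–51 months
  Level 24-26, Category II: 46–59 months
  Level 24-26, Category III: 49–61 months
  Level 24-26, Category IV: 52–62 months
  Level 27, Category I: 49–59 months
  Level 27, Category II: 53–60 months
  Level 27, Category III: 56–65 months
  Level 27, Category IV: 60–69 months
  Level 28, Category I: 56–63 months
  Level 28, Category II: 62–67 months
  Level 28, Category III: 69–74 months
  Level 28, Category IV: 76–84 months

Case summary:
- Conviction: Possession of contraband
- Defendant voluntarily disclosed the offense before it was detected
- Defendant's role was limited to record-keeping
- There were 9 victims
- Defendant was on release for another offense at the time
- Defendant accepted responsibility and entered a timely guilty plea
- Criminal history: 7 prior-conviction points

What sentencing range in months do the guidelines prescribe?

6-17 months

Base offense level for possession of contraband: 2.
§1 applies: 2 − 2 = 0.
§2 applies: 0 − 2 = -2.
§3 applies (level before this adjustment is -2 < 25, so +1): -2 + 1 = -1.
§4 applies: -1 − 1 = -2.
§5 applies (level before this adjustment is -2 < 19, so +1): -2 + 1 = -1.
Level -1 is below the minimum of 1; floored at 1.
Final offense level: 1.
Criminal history: 7 prior points → Category II (4-7).
Level 1 falls in the 1-7 band.
Grid: Level 1-7 × Category II = 6-17 months.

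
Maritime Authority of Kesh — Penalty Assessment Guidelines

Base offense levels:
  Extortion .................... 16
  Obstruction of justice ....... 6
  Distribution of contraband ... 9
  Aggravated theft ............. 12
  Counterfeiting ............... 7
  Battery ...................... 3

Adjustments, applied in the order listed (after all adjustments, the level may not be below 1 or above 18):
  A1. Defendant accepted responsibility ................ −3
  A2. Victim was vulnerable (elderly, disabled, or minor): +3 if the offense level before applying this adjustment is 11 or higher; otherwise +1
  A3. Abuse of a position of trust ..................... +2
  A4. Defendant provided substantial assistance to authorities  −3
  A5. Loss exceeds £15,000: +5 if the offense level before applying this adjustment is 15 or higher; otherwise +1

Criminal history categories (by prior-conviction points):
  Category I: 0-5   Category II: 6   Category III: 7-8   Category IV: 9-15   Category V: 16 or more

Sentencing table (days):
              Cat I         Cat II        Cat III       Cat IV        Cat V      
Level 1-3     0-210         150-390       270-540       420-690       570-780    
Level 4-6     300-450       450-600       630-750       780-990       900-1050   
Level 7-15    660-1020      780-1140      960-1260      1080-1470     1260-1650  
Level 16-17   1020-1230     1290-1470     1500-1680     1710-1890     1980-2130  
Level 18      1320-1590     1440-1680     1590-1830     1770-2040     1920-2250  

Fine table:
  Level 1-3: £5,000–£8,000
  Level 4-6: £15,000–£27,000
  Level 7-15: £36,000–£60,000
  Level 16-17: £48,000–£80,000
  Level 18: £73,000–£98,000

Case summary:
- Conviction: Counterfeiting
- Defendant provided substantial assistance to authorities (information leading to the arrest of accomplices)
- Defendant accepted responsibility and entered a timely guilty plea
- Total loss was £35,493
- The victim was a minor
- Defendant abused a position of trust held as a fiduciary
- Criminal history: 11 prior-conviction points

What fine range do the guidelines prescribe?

Base offense level for counterfeiting: 7.
A1 applies: 7 − 3 = 4.
A2 applies (level before this adjustment is 4 < 11, so +1): 4 + 1 = 5.
A3 applies: 5 + 2 = 7.
A4 applies: 7 − 3 = 4.
A5 applies (level before this adjustment is 4 < 15, so +1): 4 + 1 = 5.
Final offense level: 5.
Level 5 falls in the 4-6 band.
Fine table: Level 4-6 → £15,000–£27,000.

£15,000–£27,000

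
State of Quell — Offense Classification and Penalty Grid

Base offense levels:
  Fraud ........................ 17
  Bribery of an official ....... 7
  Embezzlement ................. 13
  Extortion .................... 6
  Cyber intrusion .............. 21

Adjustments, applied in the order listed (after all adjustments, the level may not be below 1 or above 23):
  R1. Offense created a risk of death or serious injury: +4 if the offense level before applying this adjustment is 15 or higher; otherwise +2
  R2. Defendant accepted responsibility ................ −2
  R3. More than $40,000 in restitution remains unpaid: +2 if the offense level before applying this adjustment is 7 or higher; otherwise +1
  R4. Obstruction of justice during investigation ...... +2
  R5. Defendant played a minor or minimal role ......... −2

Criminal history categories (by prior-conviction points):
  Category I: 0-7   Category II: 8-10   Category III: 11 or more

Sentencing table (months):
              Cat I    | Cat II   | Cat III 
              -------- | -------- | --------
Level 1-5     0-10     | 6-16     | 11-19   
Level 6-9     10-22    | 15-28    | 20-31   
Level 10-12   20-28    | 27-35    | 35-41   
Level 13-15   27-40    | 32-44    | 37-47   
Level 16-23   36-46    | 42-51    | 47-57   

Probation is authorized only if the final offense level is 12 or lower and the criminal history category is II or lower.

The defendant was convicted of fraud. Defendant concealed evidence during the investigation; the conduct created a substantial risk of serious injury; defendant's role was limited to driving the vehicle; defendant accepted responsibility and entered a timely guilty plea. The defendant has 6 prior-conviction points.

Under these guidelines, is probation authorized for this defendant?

No

Base offense level for fraud: 17.
R1 applies (level before this adjustment is 17 ≥ 15, so +4): 17 + 4 = 21.
R2 applies: 21 − 2 = 19.
R3 does not apply.
R4 applies: 19 + 2 = 21.
R5 applies: 21 − 2 = 19.
Final offense level: 19.
Criminal history: 6 prior points → Category I (0-7).
Level 19 falls in the 16-23 band.
Grid: Level 16-23 × Category I = 36-46 months.
Probation check: level 19 > 12 and category I ≤ II → not eligible.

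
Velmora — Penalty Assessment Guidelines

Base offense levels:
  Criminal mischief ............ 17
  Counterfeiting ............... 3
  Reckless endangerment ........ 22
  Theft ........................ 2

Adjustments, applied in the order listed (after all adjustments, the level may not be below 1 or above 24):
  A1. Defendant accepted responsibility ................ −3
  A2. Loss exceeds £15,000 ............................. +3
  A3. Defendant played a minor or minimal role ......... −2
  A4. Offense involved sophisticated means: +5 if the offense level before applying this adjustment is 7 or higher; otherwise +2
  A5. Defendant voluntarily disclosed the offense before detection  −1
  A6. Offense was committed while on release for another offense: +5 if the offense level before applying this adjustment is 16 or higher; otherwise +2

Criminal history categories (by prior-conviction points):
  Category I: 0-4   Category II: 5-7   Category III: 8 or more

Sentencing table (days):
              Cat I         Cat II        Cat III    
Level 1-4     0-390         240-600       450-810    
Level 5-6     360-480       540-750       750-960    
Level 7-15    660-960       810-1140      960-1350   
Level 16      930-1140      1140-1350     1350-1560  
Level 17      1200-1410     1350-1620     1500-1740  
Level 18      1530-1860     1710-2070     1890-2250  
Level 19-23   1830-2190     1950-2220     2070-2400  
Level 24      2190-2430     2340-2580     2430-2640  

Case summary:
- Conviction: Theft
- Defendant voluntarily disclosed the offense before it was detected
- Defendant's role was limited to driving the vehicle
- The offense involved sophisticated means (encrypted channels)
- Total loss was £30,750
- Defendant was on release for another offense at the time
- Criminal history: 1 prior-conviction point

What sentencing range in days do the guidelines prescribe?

Base offense level for theft: 2.
A1 does not apply.
A2 applies: 2 + 3 = 5.
A3 applies: 5 − 2 = 3.
A4 applies (level before this adjustment is 3 < 7, so +2): 3 + 2 = 5.
A5 applies: 5 − 1 = 4.
A6 applies (level before this adjustment is 4 < 16, so +2): 4 + 2 = 6.
Final offense level: 6.
Criminal history: 1 prior point → Category I (0-4).
Level 6 falls in the 5-6 band.
Grid: Level 5-6 × Category I = 360-480 days.

360-480 days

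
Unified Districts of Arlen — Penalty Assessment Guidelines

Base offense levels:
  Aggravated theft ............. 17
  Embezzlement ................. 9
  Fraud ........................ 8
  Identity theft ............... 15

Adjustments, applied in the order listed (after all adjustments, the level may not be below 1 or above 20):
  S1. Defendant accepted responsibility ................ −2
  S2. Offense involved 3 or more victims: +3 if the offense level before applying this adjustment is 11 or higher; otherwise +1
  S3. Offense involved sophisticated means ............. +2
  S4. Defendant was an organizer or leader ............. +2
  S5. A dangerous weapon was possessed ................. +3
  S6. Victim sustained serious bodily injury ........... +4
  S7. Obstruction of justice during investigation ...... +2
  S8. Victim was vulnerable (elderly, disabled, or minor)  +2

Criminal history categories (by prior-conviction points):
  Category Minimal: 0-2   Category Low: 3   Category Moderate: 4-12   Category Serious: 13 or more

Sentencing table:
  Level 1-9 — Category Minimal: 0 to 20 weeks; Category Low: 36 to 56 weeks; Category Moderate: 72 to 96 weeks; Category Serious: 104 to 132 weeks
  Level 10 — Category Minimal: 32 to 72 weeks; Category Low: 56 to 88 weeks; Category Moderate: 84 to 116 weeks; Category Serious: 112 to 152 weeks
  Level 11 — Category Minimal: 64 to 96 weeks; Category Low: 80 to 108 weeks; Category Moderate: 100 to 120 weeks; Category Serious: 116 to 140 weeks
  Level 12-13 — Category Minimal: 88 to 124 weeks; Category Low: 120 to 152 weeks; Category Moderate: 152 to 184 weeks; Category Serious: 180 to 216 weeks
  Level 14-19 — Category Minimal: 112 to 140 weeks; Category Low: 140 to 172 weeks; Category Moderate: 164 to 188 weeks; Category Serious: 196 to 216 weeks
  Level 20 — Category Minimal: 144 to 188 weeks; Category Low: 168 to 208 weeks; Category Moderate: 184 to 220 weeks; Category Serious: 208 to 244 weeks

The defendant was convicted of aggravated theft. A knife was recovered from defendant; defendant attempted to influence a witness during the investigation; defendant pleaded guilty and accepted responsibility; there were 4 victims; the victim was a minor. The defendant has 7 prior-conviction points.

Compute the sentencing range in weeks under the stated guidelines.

184-220 weeks

Base offense level for aggravated theft: 17.
S1 applies: 17 − 2 = 15.
S2 applies (level before this adjustment is 15 ≥ 11, so +3): 15 + 3 = 18.
S5 applies: 18 + 3 = 21.
S7 applies: 21 + 2 = 23.
S8 applies: 23 + 2 = 25.
Level 25 exceeds the maximum of 20; capped at 20.
Final offense level: 20.
Criminal history: 7 prior points → Category Moderate (4-12).
Level 20 falls in the 20 band.
Grid: Level 20 × Category Moderate = 184-220 weeks.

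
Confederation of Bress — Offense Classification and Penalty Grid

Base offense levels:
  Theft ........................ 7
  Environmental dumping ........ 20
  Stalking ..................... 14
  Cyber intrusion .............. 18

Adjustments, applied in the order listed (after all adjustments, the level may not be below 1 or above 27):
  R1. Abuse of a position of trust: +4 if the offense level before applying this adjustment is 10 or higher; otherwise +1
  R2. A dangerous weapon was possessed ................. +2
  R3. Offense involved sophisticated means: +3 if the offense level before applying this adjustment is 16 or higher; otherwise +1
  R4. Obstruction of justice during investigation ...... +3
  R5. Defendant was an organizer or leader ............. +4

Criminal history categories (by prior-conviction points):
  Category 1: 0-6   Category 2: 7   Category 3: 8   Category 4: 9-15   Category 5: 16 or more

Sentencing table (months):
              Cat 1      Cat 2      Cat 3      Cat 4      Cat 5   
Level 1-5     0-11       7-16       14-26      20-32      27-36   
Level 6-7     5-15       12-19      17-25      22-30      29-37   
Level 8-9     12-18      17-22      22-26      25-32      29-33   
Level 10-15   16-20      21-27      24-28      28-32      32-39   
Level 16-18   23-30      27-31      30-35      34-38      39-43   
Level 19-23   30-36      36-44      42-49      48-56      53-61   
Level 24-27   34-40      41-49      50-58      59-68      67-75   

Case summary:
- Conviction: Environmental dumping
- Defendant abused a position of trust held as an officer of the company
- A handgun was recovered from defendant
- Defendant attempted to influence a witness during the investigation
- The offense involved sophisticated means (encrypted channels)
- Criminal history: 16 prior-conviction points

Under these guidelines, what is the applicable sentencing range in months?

Base offense level for environmental dumping: 20.
R1 applies (level before this adjustment is 20 ≥ 10, so +4): 20 + 4 = 24.
R2 applies: 24 + 2 = 26.
R3 applies (level before this adjustment is 26 ≥ 16, so +3): 26 + 3 = 29.
R4 applies: 29 + 3 = 32.
Level 32 exceeds the maximum of 27; capped at 27.
Final offense level: 27.
Criminal history: 16 prior points → Category 5 (16+).
Level 27 falls in the 24-27 band.
Grid: Level 24-27 × Category 5 = 67-75 months.

67-75 months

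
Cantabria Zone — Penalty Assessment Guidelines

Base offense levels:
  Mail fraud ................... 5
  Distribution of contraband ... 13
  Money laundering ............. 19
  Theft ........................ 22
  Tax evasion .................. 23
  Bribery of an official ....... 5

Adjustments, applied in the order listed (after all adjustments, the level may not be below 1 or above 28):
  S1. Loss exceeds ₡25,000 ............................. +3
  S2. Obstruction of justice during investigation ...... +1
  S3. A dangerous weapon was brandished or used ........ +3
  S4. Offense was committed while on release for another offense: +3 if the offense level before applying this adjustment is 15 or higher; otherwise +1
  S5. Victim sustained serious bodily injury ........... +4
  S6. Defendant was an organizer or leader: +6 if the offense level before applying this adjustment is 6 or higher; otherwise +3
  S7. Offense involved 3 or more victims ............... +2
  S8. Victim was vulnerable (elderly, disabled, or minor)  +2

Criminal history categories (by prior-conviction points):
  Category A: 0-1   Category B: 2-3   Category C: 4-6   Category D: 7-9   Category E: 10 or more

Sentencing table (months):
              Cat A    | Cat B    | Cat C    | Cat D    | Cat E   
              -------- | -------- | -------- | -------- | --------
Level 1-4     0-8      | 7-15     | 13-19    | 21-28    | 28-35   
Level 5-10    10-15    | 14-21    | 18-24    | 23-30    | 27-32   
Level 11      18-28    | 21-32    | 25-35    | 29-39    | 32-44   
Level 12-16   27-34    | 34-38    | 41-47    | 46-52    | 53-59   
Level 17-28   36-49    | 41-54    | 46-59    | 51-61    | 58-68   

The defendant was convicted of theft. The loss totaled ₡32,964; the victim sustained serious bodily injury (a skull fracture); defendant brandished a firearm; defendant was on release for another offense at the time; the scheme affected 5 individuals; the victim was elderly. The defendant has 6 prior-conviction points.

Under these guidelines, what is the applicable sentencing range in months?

46-59 months

Base offense level for theft: 22.
S1 applies: 22 + 3 = 25.
S2 does not apply.
S3 applies: 25 + 3 = 28.
S4 applies (level before this adjustment is 28 ≥ 15, so +3): 28 + 3 = 31.
S5 applies: 31 + 4 = 35.
S7 applies: 35 + 2 = 37.
S8 applies: 37 + 2 = 39.
Level 39 exceeds the maximum of 28; capped at 28.
Final offense level: 28.
Criminal history: 6 prior points → Category C (4-6).
Level 28 falls in the 17-28 band.
Grid: Level 17-28 × Category C = 46-59 months.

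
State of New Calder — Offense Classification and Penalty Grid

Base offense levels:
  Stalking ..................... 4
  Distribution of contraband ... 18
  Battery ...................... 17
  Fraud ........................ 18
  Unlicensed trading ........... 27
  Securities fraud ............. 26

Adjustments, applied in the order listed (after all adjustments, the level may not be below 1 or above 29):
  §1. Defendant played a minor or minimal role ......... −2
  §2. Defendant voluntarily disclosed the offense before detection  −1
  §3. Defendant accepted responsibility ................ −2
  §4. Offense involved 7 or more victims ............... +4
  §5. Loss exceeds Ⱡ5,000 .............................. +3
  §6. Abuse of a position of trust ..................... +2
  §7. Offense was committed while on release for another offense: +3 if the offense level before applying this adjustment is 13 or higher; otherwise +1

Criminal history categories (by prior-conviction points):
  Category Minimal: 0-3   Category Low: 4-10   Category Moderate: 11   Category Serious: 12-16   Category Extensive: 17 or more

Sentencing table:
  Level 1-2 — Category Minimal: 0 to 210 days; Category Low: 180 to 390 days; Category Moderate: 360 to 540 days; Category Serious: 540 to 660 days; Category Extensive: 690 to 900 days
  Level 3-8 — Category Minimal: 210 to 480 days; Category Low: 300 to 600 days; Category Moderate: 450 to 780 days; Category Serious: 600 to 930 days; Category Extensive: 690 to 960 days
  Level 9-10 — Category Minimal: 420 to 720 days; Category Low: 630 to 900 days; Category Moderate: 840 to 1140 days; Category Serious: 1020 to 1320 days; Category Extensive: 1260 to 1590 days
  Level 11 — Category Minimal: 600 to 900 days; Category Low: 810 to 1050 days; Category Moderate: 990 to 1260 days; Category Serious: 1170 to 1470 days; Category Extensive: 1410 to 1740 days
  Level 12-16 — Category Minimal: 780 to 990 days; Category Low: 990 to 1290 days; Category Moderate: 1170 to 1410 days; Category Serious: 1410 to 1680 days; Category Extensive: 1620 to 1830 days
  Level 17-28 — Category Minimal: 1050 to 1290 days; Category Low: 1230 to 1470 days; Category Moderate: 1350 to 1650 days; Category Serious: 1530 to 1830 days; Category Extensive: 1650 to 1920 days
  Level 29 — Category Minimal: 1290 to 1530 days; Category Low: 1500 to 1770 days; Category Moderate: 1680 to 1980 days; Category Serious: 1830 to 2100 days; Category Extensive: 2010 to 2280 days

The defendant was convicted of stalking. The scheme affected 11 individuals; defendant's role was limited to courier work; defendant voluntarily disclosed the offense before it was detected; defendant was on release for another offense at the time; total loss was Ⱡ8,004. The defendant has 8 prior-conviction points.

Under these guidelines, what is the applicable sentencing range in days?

630-900 days

Base offense level for stalking: 4.
§1 applies: 4 − 2 = 2.
§2 applies: 2 − 1 = 1.
§3 does not apply.
§4 applies: 1 + 4 = 5.
§5 applies: 5 + 3 = 8.
§6 does not apply.
§7 applies (level before this adjustment is 8 < 13, so +1): 8 + 1 = 9.
Final offense level: 9.
Criminal history: 8 prior points → Category Low (4-10).
Level 9 falls in the 9-10 band.
Grid: Level 9-10 × Category Low = 630-900 days.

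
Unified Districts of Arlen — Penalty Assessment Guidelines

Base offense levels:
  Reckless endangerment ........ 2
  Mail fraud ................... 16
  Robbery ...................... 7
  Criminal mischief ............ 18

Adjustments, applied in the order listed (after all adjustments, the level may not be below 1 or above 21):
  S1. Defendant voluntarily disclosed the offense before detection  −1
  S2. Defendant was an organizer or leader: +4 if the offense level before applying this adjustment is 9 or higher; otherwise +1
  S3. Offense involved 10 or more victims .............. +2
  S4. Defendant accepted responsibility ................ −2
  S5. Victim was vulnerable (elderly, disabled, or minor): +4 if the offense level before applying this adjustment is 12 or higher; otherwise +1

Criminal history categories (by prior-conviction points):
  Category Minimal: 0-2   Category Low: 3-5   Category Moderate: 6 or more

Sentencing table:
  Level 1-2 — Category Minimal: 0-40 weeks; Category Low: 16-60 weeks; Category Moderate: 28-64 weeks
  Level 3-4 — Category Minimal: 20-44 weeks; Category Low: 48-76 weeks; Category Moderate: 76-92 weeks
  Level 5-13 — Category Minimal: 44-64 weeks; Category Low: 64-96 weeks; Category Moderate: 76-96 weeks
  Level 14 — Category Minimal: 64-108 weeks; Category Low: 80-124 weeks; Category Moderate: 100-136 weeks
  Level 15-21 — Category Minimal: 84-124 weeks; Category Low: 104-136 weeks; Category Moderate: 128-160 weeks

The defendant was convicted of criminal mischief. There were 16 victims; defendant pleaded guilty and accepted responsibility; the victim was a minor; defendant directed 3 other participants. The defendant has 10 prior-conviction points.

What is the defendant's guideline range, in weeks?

Base offense level for criminal mischief: 18.
S2 applies (level before this adjustment is 18 ≥ 9, so +4): 18 + 4 = 22.
S3 applies: 22 + 2 = 24.
S4 applies: 24 − 2 = 22.
S5 applies (level before this adjustment is 22 ≥ 12, so +4): 22 + 4 = 26.
Level 26 exceeds the maximum of 21; capped at 21.
Final offense level: 21.
Criminal history: 10 prior points → Category Moderate (6+).
Level 21 falls in the 15-21 band.
Grid: Level 15-21 × Category Moderate = 128-160 weeks.

128-160 weeks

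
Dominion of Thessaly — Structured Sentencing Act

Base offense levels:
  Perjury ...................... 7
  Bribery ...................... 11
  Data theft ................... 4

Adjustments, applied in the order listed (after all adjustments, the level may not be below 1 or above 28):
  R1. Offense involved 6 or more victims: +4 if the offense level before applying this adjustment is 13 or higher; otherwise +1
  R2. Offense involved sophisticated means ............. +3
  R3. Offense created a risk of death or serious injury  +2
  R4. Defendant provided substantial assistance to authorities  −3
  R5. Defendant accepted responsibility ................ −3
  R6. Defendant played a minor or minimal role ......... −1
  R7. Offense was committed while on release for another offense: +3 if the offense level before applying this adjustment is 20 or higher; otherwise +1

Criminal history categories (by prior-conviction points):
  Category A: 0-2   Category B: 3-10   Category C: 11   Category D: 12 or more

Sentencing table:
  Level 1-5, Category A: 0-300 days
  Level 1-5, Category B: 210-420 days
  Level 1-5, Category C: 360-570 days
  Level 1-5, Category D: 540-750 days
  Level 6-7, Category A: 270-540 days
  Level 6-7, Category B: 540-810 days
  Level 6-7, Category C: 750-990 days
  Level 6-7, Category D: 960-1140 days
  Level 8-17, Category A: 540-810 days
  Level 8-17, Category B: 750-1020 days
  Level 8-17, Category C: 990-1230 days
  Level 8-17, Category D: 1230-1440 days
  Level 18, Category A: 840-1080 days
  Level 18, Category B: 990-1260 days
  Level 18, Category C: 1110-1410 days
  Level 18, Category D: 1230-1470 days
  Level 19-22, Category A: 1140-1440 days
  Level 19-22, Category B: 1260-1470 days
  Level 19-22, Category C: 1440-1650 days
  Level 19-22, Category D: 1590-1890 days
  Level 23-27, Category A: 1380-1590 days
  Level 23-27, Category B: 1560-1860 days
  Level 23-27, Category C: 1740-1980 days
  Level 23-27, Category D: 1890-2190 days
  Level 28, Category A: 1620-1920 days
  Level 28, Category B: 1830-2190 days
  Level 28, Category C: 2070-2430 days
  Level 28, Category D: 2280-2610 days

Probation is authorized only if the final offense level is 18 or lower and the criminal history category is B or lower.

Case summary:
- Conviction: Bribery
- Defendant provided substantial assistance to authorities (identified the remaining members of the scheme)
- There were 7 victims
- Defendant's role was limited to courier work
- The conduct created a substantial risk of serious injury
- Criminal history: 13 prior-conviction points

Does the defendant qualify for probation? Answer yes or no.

No

Base offense level for bribery: 11.
R1 applies (level before this adjustment is 11 < 13, so +1): 11 + 1 = 12.
R3 applies: 12 + 2 = 14.
R4 applies: 14 − 3 = 11.
R5 does not apply.
R6 applies: 11 − 1 = 10.
R7 does not apply.
Final offense level: 10.
Criminal history: 13 prior points → Category D (12+).
Level 10 falls in the 8-17 band.
Grid: Level 8-17 × Category D = 1230-1440 days.
Probation check: level 10 ≤ 18 and category D > B → not eligible.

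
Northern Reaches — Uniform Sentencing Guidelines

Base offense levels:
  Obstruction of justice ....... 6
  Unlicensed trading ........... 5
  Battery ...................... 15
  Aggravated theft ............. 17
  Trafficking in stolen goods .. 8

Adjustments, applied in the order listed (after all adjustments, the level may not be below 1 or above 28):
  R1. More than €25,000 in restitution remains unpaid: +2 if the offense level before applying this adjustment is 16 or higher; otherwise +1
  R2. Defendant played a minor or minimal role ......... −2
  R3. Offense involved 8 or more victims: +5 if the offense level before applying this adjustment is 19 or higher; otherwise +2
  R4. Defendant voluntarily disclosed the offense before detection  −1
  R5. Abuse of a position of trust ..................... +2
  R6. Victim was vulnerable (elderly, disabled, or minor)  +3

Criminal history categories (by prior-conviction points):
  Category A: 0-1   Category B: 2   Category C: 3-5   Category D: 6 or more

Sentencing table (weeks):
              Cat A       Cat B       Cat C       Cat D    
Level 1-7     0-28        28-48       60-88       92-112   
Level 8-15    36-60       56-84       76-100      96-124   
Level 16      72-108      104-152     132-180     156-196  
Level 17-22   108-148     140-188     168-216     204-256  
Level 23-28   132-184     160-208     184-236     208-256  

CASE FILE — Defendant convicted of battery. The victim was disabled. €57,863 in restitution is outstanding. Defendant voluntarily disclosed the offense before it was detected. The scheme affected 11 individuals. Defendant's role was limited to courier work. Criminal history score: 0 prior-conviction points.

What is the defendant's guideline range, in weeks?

Base offense level for battery: 15.
R1 applies (level before this adjustment is 15 < 16, so +1): 15 + 1 = 16.
R2 applies: 16 − 2 = 14.
R3 applies (level before this adjustment is 14 < 19, so +2): 14 + 2 = 16.
R4 applies: 16 − 1 = 15.
R5 does not apply.
R6 applies: 15 + 3 = 18.
Final offense level: 18.
Criminal history: 0 prior points → Category A (0-1).
Level 18 falls in the 17-22 band.
Grid: Level 17-22 × Category A = 108-148 weeks.

108-148 weeks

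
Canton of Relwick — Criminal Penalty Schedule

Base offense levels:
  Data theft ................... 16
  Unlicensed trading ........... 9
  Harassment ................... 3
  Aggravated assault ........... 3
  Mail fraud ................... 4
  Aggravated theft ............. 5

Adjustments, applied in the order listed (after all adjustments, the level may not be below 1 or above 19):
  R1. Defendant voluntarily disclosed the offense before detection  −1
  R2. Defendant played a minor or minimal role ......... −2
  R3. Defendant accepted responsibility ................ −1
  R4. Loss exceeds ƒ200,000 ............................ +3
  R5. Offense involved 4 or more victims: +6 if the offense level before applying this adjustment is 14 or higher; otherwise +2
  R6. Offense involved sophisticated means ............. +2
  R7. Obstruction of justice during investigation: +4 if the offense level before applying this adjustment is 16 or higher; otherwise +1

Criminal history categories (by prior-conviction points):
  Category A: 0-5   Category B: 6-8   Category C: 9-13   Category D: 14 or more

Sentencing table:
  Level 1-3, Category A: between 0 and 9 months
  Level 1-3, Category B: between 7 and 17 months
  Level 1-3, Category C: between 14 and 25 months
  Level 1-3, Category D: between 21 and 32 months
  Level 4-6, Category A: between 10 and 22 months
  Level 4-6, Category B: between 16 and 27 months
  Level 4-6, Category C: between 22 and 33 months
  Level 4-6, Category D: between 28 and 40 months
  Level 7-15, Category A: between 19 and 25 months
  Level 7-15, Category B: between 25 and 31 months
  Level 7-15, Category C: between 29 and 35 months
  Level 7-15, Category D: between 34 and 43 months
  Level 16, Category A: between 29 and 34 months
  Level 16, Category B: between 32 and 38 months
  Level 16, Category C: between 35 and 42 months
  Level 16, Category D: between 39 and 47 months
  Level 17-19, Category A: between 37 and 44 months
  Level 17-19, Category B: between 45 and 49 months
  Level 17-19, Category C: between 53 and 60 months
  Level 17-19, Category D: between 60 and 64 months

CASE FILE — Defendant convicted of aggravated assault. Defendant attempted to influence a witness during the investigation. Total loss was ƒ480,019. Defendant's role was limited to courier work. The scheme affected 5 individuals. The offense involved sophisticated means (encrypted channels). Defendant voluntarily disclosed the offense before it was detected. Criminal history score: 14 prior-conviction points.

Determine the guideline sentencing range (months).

34-43 months

Base offense level for aggravated assault: 3.
R1 applies: 3 − 1 = 2.
R2 applies: 2 − 2 = 0.
R4 applies: 0 + 3 = 3.
R5 applies (level before this adjustment is 3 < 14, so +2): 3 + 2 = 5.
R6 applies: 5 + 2 = 7.
R7 applies (level before this adjustment is 7 < 16, so +1): 7 + 1 = 8.
Final offense level: 8.
Criminal history: 14 prior points → Category D (14+).
Level 8 falls in the 7-15 band.
Grid: Level 7-15 × Category D = 34-43 months.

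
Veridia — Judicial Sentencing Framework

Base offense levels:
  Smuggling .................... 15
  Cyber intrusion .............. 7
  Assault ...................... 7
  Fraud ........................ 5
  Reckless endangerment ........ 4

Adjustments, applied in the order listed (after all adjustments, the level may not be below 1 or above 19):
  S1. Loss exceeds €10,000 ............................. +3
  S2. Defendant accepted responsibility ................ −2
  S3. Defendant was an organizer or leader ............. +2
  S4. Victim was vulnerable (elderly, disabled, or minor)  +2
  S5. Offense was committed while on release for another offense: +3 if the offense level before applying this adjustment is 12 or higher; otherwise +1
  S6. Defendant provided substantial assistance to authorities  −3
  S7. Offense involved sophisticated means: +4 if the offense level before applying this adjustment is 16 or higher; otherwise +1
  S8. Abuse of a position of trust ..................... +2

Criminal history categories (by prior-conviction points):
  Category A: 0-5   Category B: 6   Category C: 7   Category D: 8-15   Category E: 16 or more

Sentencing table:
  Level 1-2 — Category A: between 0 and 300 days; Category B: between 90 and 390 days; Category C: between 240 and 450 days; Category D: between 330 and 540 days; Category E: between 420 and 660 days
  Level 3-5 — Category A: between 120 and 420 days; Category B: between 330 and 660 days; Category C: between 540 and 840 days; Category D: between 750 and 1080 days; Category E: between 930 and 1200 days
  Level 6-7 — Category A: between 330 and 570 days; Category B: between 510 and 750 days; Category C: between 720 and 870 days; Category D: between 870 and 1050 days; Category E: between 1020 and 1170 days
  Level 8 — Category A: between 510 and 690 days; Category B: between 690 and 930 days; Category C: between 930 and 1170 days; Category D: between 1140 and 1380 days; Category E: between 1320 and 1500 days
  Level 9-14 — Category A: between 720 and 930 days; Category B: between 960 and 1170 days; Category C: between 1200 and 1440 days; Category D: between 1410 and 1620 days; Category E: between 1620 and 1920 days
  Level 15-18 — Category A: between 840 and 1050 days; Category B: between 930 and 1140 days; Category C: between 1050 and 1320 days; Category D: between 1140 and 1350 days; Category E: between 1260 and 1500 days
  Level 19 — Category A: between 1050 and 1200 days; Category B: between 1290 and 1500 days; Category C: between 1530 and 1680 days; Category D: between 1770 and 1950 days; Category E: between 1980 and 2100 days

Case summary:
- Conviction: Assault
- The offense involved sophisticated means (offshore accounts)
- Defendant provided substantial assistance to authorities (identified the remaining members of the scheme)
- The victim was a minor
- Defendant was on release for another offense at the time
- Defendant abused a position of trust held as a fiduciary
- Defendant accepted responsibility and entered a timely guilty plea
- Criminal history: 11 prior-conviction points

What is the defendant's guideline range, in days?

Base offense level for assault: 7.
S2 applies: 7 − 2 = 5.
S4 applies: 5 + 2 = 7.
S5 applies (level before this adjustment is 7 < 12, so +1): 7 + 1 = 8.
S6 applies: 8 − 3 = 5.
S7 applies (level before this adjustment is 5 < 16, so +1): 5 + 1 = 6.
S8 applies: 6 + 2 = 8.
Final offense level: 8.
Criminal history: 11 prior points → Category D (8-15).
Level 8 falls in the 8 band.
Grid: Level 8 × Category D = 1140-1380 days.

1140-1380 days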